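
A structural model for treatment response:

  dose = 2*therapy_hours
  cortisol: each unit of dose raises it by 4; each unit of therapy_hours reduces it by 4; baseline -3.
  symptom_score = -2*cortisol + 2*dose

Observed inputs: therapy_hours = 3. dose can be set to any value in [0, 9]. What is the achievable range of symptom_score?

Intervening on dose fixes its value directly, overriding its dependence on therapy_hours.
Substituting into the cortisol equation gives cortisol = 4*dose - 15.
symptom_score becomes -6*dose + 30.
Linear in dose, so extremes are at the endpoints: dose = 0 gives symptom_score = 30; dose = 9 gives symptom_score = -24.

-24 to 30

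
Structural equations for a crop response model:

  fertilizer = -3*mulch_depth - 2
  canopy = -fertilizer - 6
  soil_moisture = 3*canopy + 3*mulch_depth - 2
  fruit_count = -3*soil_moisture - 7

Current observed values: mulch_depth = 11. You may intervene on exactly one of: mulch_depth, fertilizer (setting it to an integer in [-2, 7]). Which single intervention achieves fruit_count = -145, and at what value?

set mulch_depth = 5

Intervening on mulch_depth: with other inputs at their observed values, fruit_count = -36*mulch_depth + 35. Solving for -145 gives mulch_depth = 5, within [-2, 7].
Intervening on fertilizer: fruit_count = 9*fertilizer - 46. Reaching -145 requires fertilizer = -11, outside [-2, 7].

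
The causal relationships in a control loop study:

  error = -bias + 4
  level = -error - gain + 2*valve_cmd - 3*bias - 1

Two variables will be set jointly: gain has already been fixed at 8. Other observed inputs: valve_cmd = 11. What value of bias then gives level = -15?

With gain held at 8:
Substituting into the level equation gives level = -2*bias + 9.
Solve -2*bias + 9 = -15: bias = (-15 - 9) / -2 = 12.

bias = 12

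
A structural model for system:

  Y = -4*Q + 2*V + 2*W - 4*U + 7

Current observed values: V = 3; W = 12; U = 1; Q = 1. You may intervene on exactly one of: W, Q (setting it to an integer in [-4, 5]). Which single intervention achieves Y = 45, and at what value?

set Q = -3

Intervening on W: Y = 2*W + 5. Reaching 45 requires W = 20, outside [-4, 5].
Intervening on Q: with other inputs at their observed values, Y = -4*Q + 33. Solving for 45 gives Q = -3, within [-4, 5].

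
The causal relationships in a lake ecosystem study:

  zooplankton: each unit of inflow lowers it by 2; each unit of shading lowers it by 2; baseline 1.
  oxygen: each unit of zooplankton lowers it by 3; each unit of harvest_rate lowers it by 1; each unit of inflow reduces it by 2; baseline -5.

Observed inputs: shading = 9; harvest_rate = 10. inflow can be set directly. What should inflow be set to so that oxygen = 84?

inflow = 12

Substituting into the zooplankton equation gives zooplankton = -2*inflow - 17.
Substituting into the oxygen equation gives oxygen = 4*inflow + 36.
Solve 4*inflow + 36 = 84: inflow = (84 - 36) / 4 = 12.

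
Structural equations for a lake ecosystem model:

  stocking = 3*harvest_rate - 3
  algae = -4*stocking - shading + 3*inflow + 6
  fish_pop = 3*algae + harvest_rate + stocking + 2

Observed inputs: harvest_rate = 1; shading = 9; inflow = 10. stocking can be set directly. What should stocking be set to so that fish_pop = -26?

Intervening on stocking fixes its value directly, overriding its dependence on harvest_rate.
Substituting into the algae equation gives algae = -4*stocking + 27.
Substituting into the fish_pop equation gives fish_pop = -11*stocking + 84.
Solve -11*stocking + 84 = -26: stocking = (-26 - 84) / -11 = 10.

stocking = 10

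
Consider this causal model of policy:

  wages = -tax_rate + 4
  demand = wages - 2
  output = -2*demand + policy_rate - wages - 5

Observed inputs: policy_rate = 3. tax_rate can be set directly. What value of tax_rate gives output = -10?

Substituting into the demand equation gives demand = -tax_rate + 2.
Substituting into the output equation gives output = 3*tax_rate - 10.
Solve 3*tax_rate - 10 = -10: tax_rate = (-10 + 10) / 3 = 0.

tax_rate = 0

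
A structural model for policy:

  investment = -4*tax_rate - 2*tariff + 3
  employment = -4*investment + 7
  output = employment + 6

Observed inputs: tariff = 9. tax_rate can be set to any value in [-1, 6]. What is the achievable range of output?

57 to 169

Substituting into the investment equation gives investment = -4*tax_rate - 15.
Substituting into the employment equation gives employment = 16*tax_rate + 67.
Substituting into the output equation gives output = 16*tax_rate + 73.
Linear in tax_rate, so extremes are at the endpoints: tax_rate = -1 gives output = 57; tax_rate = 6 gives output = 169.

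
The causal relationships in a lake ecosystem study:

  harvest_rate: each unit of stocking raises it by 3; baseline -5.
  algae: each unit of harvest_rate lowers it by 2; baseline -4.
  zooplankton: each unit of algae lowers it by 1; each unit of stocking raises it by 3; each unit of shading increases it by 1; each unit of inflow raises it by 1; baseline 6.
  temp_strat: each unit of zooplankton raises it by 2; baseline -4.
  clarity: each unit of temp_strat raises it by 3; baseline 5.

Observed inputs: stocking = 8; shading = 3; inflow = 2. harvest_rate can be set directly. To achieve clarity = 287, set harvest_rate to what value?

harvest_rate = 5

Intervening on harvest_rate fixes its value directly, overriding its dependence on stocking.
Substituting into the zooplankton equation gives zooplankton = 2*harvest_rate + 39.
So temp_strat = 4*harvest_rate + 74.
So clarity = 12*harvest_rate + 227.
Solve 12*harvest_rate + 227 = 287: harvest_rate = (287 - 227) / 12 = 5.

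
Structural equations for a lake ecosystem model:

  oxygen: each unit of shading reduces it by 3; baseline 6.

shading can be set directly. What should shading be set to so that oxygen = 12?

Solve -3*shading + 6 = 12: shading = (12 - 6) / -3 = -2.

shading = -2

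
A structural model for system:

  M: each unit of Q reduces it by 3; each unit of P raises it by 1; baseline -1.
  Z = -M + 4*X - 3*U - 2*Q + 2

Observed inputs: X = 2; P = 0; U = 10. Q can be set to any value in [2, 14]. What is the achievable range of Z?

Substituting into the M equation gives M = -3*Q - 1.
Substituting into the Z equation gives Z = Q - 19.
Linear in Q, so extremes are at the endpoints: Q = 2 gives Z = -17; Q = 14 gives Z = -5.

-17 to -5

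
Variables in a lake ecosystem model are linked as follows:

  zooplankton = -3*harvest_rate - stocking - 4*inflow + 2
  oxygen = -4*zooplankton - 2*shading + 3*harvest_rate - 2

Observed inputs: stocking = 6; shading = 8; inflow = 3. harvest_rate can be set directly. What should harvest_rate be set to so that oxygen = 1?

harvest_rate = -3

Substituting into the zooplankton equation gives zooplankton = -3*harvest_rate - 16.
Substituting into the oxygen equation gives oxygen = 15*harvest_rate + 46.
Solve 15*harvest_rate + 46 = 1: harvest_rate = (1 - 46) / 15 = -3.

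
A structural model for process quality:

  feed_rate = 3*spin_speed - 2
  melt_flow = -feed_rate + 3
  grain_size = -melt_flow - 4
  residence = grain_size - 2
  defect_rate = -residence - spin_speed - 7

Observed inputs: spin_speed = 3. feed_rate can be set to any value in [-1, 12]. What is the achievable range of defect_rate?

Intervening on feed_rate fixes its value directly, overriding its dependence on spin_speed.
Substituting into the grain_size equation gives grain_size = feed_rate - 7.
residence becomes feed_rate - 9.
Substituting into the defect_rate equation gives defect_rate = -feed_rate - 1.
Linear in feed_rate, so extremes are at the endpoints: feed_rate = -1 gives defect_rate = 0; feed_rate = 12 gives defect_rate = -13.

-13 to 0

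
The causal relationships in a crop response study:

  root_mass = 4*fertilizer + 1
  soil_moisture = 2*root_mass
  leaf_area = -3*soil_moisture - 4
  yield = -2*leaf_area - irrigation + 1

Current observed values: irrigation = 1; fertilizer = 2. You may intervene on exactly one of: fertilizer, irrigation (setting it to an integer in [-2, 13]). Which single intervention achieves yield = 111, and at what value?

set irrigation = 6

Intervening on fertilizer: yield = 48*fertilizer + 20. Reaching 111 requires fertilizer = 91/48, not an integer.
Intervening on irrigation: with other inputs at their observed values, yield = -irrigation + 117. Solving for 111 gives irrigation = 6, within [-2, 13].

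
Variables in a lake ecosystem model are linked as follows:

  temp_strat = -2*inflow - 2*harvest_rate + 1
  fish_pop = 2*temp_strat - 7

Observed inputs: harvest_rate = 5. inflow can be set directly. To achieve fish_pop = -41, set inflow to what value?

inflow = 4

Substituting into the temp_strat equation gives temp_strat = -2*inflow - 9.
So fish_pop = -4*inflow - 25.
Solve -4*inflow - 25 = -41: inflow = (-41 + 25) / -4 = 4.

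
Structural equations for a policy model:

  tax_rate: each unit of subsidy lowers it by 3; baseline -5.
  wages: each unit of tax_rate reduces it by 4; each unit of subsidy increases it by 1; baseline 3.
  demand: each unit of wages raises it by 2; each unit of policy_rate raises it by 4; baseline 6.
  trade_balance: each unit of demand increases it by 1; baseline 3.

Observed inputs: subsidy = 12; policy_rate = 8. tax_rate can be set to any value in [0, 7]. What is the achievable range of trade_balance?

Intervening on tax_rate fixes its value directly, overriding its dependence on subsidy.
Substituting into the wages equation gives wages = -4*tax_rate + 15.
So demand = -8*tax_rate + 68.
Substituting into the trade_balance equation gives trade_balance = -8*tax_rate + 71.
Linear in tax_rate, so extremes are at the endpoints: tax_rate = 0 gives trade_balance = 71; tax_rate = 7 gives trade_balance = 15.

15 to 71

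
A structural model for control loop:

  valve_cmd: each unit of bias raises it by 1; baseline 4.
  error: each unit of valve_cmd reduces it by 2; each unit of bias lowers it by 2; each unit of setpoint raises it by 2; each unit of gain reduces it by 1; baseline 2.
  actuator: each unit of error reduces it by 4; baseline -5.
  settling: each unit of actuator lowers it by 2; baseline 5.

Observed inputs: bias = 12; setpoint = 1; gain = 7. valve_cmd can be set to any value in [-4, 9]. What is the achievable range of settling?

-345 to -137

Intervening on valve_cmd fixes its value directly, overriding its dependence on bias.
Substituting into the error equation gives error = -2*valve_cmd - 27.
This gives actuator = 8*valve_cmd + 103.
Substituting into the settling equation gives settling = -16*valve_cmd - 201.
Linear in valve_cmd, so extremes are at the endpoints: valve_cmd = -4 gives settling = -137; valve_cmd = 9 gives settling = -345.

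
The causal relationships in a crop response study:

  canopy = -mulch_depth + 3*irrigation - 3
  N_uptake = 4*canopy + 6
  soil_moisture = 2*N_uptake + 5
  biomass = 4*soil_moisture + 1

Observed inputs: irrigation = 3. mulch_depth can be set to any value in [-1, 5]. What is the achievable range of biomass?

101 to 293

Substituting into the canopy equation gives canopy = -mulch_depth + 6.
Substituting into the N_uptake equation gives N_uptake = -4*mulch_depth + 30.
So soil_moisture = -8*mulch_depth + 65.
This gives biomass = -32*mulch_depth + 261.
Linear in mulch_depth, so extremes are at the endpoints: mulch_depth = -1 gives biomass = 293; mulch_depth = 5 gives biomass = 101.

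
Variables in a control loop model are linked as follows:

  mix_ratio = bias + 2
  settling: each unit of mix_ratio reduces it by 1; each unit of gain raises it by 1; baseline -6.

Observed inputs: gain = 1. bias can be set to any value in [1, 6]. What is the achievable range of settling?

-13 to -8

Substituting into the settling equation gives settling = -bias - 7.
Linear in bias, so extremes are at the endpoints: bias = 1 gives settling = -8; bias = 6 gives settling = -13.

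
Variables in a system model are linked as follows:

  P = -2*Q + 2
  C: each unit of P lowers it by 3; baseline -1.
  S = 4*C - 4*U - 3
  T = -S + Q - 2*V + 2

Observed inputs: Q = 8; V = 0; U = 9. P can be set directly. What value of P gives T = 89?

P = 3

Intervening on P fixes its value directly, overriding its dependence on Q.
Substituting into the S equation gives S = -12*P - 43.
Substituting into the T equation gives T = 12*P + 53.
Solve 12*P + 53 = 89: P = (89 - 53) / 12 = 3.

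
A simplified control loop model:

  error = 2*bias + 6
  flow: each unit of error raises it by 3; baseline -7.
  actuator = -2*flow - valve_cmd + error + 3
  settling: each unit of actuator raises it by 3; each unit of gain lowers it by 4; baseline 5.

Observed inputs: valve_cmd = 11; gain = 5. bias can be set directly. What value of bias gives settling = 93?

bias = -6

Substituting into the flow equation gives flow = 6*bias + 11.
Substituting into the actuator equation gives actuator = -10*bias - 24.
So settling = -30*bias - 87.
Solve -30*bias - 87 = 93: bias = (93 + 87) / -30 = -6.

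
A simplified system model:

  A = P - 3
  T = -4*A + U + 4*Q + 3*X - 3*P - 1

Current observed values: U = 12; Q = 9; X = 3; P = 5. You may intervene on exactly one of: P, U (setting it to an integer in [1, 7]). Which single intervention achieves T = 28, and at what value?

set U = 7

Intervening on P: T = -7*P + 68. Reaching 28 requires P = 40/7, not an integer.
Intervening on U: with other inputs at their observed values, T = U + 21. Solving for 28 gives U = 7, within [1, 7].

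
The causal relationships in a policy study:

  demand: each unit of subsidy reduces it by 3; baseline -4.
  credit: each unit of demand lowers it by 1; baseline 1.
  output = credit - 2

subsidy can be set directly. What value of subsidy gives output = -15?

Substituting into the credit equation gives credit = 3*subsidy + 5.
So output = 3*subsidy + 3.
Solve 3*subsidy + 3 = -15: subsidy = (-15 - 3) / 3 = -6.

subsidy = -6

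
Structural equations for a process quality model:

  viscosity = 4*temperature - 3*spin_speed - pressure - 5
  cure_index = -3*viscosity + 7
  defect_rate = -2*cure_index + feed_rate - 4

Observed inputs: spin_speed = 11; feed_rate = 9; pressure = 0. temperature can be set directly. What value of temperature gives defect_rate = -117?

temperature = 5

Substituting into the viscosity equation gives viscosity = 4*temperature - 38.
cure_index becomes -12*temperature + 121.
Substituting into the defect_rate equation gives defect_rate = 24*temperature - 237.
Solve 24*temperature - 237 = -117: temperature = (-117 + 237) / 24 = 5.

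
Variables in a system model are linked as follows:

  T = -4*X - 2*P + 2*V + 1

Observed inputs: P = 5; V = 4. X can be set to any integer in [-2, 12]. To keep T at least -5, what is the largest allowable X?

X = 1

Substituting into the T equation gives T = -4*X - 1.
Require -4*X - 1 ≥ -5, so X ≤ 1.
The largest integer in [-2, 12] satisfying this is 1.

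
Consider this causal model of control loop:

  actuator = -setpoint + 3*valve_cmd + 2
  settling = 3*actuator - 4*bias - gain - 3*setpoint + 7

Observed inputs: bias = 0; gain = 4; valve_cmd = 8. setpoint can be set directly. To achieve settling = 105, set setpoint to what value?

Substituting into the actuator equation gives actuator = -setpoint + 26.
Substituting into the settling equation gives settling = -6*setpoint + 81.
Solve -6*setpoint + 81 = 105: setpoint = (105 - 81) / -6 = -4.

setpoint = -4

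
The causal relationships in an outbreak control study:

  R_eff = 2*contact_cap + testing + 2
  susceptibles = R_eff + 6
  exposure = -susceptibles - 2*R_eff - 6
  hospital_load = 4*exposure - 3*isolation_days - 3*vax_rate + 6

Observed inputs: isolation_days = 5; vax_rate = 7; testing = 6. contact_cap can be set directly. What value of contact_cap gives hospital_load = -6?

Substituting into the R_eff equation gives R_eff = 2*contact_cap + 8.
susceptibles becomes 2*contact_cap + 14.
Substituting into the exposure equation gives exposure = -6*contact_cap - 36.
Substituting into the hospital_load equation gives hospital_load = -24*contact_cap - 174.
Solve -24*contact_cap - 174 = -6: contact_cap = (-6 + 174) / -24 = -7.

contact_cap = -7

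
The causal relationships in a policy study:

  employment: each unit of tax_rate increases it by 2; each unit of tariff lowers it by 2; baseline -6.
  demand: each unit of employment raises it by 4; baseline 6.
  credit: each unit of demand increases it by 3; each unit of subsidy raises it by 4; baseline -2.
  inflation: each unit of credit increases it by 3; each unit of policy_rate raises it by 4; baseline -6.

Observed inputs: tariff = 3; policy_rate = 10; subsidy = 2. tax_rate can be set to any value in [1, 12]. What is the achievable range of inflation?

-254 to 538

Substituting into the employment equation gives employment = 2*tax_rate - 12.
Substituting into the demand equation gives demand = 8*tax_rate - 42.
So credit = 24*tax_rate - 120.
inflation becomes 72*tax_rate - 326.
Linear in tax_rate, so extremes are at the endpoints: tax_rate = 1 gives inflation = -254; tax_rate = 12 gives inflation = 538.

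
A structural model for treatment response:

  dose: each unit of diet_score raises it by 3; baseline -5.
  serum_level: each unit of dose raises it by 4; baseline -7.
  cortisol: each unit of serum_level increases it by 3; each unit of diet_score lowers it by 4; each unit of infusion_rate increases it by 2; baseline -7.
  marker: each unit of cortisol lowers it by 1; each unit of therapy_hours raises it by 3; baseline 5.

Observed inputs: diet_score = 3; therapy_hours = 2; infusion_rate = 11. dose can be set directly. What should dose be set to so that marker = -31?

dose = 5

Intervening on dose fixes its value directly, overriding its dependence on diet_score.
Substituting into the cortisol equation gives cortisol = 12*dose - 18.
Substituting into the marker equation gives marker = -12*dose + 29.
Solve -12*dose + 29 = -31: dose = (-31 - 29) / -12 = 5.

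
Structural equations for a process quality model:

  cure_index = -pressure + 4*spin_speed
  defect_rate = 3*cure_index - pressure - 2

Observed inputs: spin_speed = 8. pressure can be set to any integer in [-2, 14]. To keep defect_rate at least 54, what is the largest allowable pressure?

Substituting into the cure_index equation gives cure_index = -pressure + 32.
So defect_rate = -4*pressure + 94.
Require -4*pressure + 94 ≥ 54, so pressure ≤ 10.
The largest integer in [-2, 14] satisfying this is 10.

pressure = 10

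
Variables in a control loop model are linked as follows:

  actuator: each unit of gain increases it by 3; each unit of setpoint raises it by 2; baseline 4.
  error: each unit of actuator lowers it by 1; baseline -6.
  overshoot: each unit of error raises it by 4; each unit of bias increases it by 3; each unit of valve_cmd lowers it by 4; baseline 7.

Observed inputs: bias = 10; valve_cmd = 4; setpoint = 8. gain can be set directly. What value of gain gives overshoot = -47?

gain = -3

Substituting into the actuator equation gives actuator = 3*gain + 20.
Substituting into the error equation gives error = -3*gain - 26.
overshoot becomes -12*gain - 83.
Solve -12*gain - 83 = -47: gain = (-47 + 83) / -12 = -3.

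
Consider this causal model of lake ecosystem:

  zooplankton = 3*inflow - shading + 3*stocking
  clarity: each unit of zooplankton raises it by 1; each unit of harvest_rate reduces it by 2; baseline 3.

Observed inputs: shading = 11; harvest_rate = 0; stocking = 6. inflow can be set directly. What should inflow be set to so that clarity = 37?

inflow = 9

Substituting into the zooplankton equation gives zooplankton = 3*inflow + 7.
Substituting into the clarity equation gives clarity = 3*inflow + 10.
Solve 3*inflow + 10 = 37: inflow = (37 - 10) / 3 = 9.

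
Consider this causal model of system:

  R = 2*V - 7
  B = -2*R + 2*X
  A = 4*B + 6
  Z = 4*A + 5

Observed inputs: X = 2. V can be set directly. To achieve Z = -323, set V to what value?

V = 10

Substituting into the B equation gives B = -4*V + 18.
Substituting into the A equation gives A = -16*V + 78.
Substituting into the Z equation gives Z = -64*V + 317.
Solve -64*V + 317 = -323: V = (-323 - 317) / -64 = 10.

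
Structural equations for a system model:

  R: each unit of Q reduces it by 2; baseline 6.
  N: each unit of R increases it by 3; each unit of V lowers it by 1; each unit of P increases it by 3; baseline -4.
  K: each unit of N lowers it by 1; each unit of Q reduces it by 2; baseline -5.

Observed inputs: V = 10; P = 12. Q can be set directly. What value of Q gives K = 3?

Substituting into the N equation gives N = -6*Q + 40.
So K = 4*Q - 45.
Solve 4*Q - 45 = 3: Q = (3 + 45) / 4 = 12.

Q = 12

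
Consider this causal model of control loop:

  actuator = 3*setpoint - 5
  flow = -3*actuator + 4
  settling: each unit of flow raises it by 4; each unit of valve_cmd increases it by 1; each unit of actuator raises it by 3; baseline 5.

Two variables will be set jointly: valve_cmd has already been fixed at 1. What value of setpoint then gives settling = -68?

setpoint = 5

With valve_cmd held at 1:
Substituting into the flow equation gives flow = -9*setpoint + 19.
settling becomes -27*setpoint + 67.
Solve -27*setpoint + 67 = -68: setpoint = (-68 - 67) / -27 = 5.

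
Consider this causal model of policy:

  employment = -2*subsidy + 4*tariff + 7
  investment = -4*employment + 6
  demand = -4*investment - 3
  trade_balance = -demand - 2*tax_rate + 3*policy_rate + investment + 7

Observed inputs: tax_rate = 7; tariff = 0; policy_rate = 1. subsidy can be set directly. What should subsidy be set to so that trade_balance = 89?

subsidy = 5

Substituting into the employment equation gives employment = -2*subsidy + 7.
investment becomes 8*subsidy - 22.
Substituting into the demand equation gives demand = -32*subsidy + 85.
trade_balance becomes 40*subsidy - 111.
Solve 40*subsidy - 111 = 89: subsidy = (89 + 111) / 40 = 5.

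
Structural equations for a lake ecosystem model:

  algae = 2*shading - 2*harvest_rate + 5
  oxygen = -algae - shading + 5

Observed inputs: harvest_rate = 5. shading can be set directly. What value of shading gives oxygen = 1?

Substituting into the algae equation gives algae = 2*shading - 5.
Substituting into the oxygen equation gives oxygen = -3*shading + 10.
Solve -3*shading + 10 = 1: shading = (1 - 10) / -3 = 3.

shading = 3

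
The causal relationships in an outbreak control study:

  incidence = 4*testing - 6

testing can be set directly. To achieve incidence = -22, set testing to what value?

Solve 4*testing - 6 = -22: testing = (-22 + 6) / 4 = -4.

testing = -4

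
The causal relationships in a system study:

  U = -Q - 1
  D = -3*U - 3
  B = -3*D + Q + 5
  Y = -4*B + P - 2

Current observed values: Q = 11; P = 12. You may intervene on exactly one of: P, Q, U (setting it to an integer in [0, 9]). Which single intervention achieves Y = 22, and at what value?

Intervening on P: Y = P + 330. Reaching 22 requires P = -308, outside [0, 9].
Intervening on Q: with other inputs at their observed values, Y = 32*Q - 10. Solving for 22 gives Q = 1, within [0, 9].
Intervening on U: Y = -36*U - 90. Reaching 22 requires U = -28/9, not an integer.

set Q = 1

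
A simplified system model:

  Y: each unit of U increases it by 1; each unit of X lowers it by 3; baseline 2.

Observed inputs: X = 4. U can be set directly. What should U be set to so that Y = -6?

U = 4

Substituting into the Y equation gives Y = U - 10.
Solve U - 10 = -6: U = (-6 + 10) / 1 = 4.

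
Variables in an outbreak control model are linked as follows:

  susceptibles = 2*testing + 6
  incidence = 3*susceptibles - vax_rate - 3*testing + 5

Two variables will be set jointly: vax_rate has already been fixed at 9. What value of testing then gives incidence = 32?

With vax_rate held at 9:
Substituting into the incidence equation gives incidence = 3*testing + 14.
Solve 3*testing + 14 = 32: testing = (32 - 14) / 3 = 6.

testing = 6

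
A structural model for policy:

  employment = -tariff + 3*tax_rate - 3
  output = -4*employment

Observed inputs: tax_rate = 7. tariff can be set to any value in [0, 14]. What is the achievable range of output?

-72 to -16

Substituting into the employment equation gives employment = -tariff + 18.
Substituting into the output equation gives output = 4*tariff - 72.
Linear in tariff, so extremes are at the endpoints: tariff = 0 gives output = -72; tariff = 14 gives output = -16.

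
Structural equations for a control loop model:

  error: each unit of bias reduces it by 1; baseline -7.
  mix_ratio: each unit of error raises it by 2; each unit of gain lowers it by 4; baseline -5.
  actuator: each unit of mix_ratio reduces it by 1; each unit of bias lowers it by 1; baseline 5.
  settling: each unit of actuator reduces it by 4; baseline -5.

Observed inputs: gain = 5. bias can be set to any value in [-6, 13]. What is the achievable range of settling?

Substituting into the mix_ratio equation gives mix_ratio = -2*bias - 39.
Substituting into the actuator equation gives actuator = bias + 44.
Substituting into the settling equation gives settling = -4*bias - 181.
Linear in bias, so extremes are at the endpoints: bias = -6 gives settling = -157; bias = 13 gives settling = -233.

-233 to -157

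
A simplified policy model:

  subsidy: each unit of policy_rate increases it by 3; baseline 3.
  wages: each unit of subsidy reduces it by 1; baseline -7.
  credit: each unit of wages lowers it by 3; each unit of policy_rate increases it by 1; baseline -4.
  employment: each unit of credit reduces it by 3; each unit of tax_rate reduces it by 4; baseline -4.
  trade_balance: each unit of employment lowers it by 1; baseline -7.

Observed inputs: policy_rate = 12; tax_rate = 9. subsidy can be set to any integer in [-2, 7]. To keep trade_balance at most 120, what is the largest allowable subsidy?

subsidy = 0

Intervening on subsidy fixes its value directly, overriding its dependence on policy_rate.
Substituting into the credit equation gives credit = 3*subsidy + 29.
Substituting into the employment equation gives employment = -9*subsidy - 127.
Substituting into the trade_balance equation gives trade_balance = 9*subsidy + 120.
Require 9*subsidy + 120 ≤ 120, so subsidy ≤ 0.
The largest integer in [-2, 7] satisfying this is 0.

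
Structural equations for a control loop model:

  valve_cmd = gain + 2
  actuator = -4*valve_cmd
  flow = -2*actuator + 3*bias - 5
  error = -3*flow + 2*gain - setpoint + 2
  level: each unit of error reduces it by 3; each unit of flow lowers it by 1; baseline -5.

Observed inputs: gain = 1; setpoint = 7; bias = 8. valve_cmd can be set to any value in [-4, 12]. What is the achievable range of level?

-100 to 924

Intervening on valve_cmd fixes its value directly, overriding its dependence on gain.
Substituting into the flow equation gives flow = 8*valve_cmd + 19.
This gives error = -24*valve_cmd - 60.
Substituting into the level equation gives level = 64*valve_cmd + 156.
Linear in valve_cmd, so extremes are at the endpoints: valve_cmd = -4 gives level = -100; valve_cmd = 12 gives level = 924.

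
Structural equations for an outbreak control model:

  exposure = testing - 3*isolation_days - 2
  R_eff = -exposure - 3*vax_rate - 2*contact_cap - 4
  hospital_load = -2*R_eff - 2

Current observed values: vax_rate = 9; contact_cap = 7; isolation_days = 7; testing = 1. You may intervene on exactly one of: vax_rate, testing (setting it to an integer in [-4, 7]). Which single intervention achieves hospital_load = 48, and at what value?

set testing = 3

Intervening on vax_rate: hospital_load = 6*vax_rate - 10. Reaching 48 requires vax_rate = 29/3, not an integer.
Intervening on testing: with other inputs at their observed values, hospital_load = 2*testing + 42. Solving for 48 gives testing = 3, within [-4, 7].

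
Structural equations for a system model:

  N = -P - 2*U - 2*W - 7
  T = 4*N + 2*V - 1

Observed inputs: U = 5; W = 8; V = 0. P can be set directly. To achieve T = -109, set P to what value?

Substituting into the N equation gives N = -P - 33.
Substituting into the T equation gives T = -4*P - 133.
Solve -4*P - 133 = -109: P = (-109 + 133) / -4 = -6.

P = -6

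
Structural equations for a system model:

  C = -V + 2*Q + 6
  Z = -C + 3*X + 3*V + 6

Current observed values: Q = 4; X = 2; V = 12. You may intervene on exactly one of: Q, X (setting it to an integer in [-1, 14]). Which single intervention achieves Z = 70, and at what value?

set X = 10

Intervening on Q: Z = -2*Q + 54. Reaching 70 requires Q = -8, outside [-1, 14].
Intervening on X: with other inputs at their observed values, Z = 3*X + 40. Solving for 70 gives X = 10, within [-1, 14].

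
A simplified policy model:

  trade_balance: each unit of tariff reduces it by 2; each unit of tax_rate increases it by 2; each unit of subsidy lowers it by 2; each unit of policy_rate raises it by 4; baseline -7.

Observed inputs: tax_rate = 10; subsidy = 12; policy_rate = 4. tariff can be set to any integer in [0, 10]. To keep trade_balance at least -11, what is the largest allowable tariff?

Substituting into the trade_balance equation gives trade_balance = -2*tariff + 5.
Require -2*tariff + 5 ≥ -11, so tariff ≤ 8.
The largest integer in [0, 10] satisfying this is 8.

tariff = 8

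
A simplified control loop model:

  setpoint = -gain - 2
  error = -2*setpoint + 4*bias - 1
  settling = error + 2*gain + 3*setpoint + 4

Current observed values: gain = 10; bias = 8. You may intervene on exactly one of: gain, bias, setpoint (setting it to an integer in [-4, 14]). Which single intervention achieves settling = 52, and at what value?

set setpoint = -3

Intervening on gain: settling = gain + 33. Reaching 52 requires gain = 19, outside [-4, 14].
Intervening on bias: settling = 4*bias + 11. Reaching 52 requires bias = 41/4, not an integer.
Intervening on setpoint: with other inputs at their observed values, settling = setpoint + 55. Solving for 52 gives setpoint = -3, within [-4, 14].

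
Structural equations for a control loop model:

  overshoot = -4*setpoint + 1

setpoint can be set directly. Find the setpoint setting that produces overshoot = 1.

Solve -4*setpoint + 1 = 1: setpoint = (1 - 1) / -4 = 0.

setpoint = 0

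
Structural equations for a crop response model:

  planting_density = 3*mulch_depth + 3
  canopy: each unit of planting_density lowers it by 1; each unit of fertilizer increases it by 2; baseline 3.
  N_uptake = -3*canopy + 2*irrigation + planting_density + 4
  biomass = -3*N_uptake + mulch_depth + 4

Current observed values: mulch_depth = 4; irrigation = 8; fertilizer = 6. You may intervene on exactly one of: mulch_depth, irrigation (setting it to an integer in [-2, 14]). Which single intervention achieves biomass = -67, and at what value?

Intervening on mulch_depth: biomass = -35*mulch_depth + 43. Reaching -67 requires mulch_depth = 22/7, not an integer.
Intervening on irrigation: with other inputs at their observed values, biomass = -6*irrigation - 49. Solving for -67 gives irrigation = 3, within [-2, 14].

set irrigation = 3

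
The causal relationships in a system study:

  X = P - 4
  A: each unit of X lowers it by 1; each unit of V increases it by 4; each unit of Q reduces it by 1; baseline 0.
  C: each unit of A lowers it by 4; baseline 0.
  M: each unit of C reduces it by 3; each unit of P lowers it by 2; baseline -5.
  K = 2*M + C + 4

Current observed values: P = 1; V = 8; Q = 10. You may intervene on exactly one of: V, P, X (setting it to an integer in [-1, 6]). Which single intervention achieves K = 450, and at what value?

Intervening on V: K = 80*V - 150. Reaching 450 requires V = 15/2, not an integer.
Intervening on P: K = -24*P + 514. Reaching 450 requires P = 8/3, not an integer.
Intervening on X: with other inputs at their observed values, K = -20*X + 430. Solving for 450 gives X = -1, within [-1, 6].

set X = -1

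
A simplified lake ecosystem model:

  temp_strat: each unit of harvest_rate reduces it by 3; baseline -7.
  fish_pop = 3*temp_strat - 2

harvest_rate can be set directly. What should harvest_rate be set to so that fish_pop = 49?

harvest_rate = -8

Substituting into the fish_pop equation gives fish_pop = -9*harvest_rate - 23.
Solve -9*harvest_rate - 23 = 49: harvest_rate = (49 + 23) / -9 = -8.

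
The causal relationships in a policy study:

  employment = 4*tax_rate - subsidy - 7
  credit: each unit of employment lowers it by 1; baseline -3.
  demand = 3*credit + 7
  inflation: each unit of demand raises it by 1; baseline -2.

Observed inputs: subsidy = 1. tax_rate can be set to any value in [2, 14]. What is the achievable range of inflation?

-148 to -4

Substituting into the employment equation gives employment = 4*tax_rate - 8.
Substituting into the credit equation gives credit = -4*tax_rate + 5.
Substituting into the demand equation gives demand = -12*tax_rate + 22.
inflation becomes -12*tax_rate + 20.
Linear in tax_rate, so extremes are at the endpoints: tax_rate = 2 gives inflation = -4; tax_rate = 14 gives inflation = -148.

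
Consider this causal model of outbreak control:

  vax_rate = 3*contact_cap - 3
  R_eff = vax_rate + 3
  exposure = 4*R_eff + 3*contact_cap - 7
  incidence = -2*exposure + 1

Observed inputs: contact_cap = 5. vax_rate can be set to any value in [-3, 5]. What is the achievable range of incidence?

Intervening on vax_rate fixes its value directly, overriding its dependence on contact_cap.
Substituting into the exposure equation gives exposure = 4*vax_rate + 20.
This gives incidence = -8*vax_rate - 39.
Linear in vax_rate, so extremes are at the endpoints: vax_rate = -3 gives incidence = -15; vax_rate = 5 gives incidence = -79.

-79 to -15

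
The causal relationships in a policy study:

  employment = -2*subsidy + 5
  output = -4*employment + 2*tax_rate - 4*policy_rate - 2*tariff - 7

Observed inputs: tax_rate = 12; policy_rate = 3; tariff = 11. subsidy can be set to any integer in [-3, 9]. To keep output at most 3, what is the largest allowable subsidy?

Substituting into the output equation gives output = 8*subsidy - 37.
Require 8*subsidy - 37 ≤ 3, so subsidy ≤ 5.
The largest integer in [-3, 9] satisfying this is 5.

subsidy = 5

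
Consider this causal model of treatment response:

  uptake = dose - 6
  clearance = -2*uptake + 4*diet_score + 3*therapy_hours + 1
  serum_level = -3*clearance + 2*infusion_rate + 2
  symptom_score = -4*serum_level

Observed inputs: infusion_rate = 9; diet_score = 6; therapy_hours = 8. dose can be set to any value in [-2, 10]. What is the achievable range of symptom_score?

412 to 700

Substituting into the clearance equation gives clearance = -2*dose + 61.
Substituting into the serum_level equation gives serum_level = 6*dose - 163.
symptom_score becomes -24*dose + 652.
Linear in dose, so extremes are at the endpoints: dose = -2 gives symptom_score = 700; dose = 10 gives symptom_score = 412.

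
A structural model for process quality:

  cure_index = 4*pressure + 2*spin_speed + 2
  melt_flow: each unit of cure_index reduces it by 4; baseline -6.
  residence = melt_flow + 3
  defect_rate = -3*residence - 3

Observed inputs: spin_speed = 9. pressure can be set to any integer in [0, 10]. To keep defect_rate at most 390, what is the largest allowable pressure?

pressure = 3

Substituting into the cure_index equation gives cure_index = 4*pressure + 20.
This gives melt_flow = -16*pressure - 86.
Substituting into the residence equation gives residence = -16*pressure - 83.
So defect_rate = 48*pressure + 246.
Require 48*pressure + 246 ≤ 390, so pressure ≤ 3.
The largest integer in [0, 10] satisfying this is 3.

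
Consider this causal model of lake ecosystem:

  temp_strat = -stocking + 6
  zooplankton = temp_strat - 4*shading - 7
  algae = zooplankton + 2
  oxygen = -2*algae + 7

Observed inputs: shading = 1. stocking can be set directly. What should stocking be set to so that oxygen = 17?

Substituting into the zooplankton equation gives zooplankton = -stocking - 5.
Substituting into the algae equation gives algae = -stocking - 3.
Substituting into the oxygen equation gives oxygen = 2*stocking + 13.
Solve 2*stocking + 13 = 17: stocking = (17 - 13) / 2 = 2.

stocking = 2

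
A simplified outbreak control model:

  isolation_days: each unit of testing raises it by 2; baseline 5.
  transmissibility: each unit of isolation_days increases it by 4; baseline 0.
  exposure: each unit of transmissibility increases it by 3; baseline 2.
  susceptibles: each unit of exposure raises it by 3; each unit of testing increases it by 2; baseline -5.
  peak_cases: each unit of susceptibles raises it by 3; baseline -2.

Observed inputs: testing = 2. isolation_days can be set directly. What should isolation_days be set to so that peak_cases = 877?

isolation_days = 8

Intervening on isolation_days fixes its value directly, overriding its dependence on testing.
Substituting into the exposure equation gives exposure = 12*isolation_days + 2.
So susceptibles = 36*isolation_days + 5.
Substituting into the peak_cases equation gives peak_cases = 108*isolation_days + 13.
Solve 108*isolation_days + 13 = 877: isolation_days = (877 - 13) / 108 = 8.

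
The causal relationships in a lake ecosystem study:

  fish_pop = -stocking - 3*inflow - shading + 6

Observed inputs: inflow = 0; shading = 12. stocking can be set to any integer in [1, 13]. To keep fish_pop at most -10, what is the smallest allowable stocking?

Substituting into the fish_pop equation gives fish_pop = -stocking - 6.
Require -stocking - 6 ≤ -10, so stocking ≥ 4.
The smallest integer in [1, 13] satisfying this is 4.

stocking = 4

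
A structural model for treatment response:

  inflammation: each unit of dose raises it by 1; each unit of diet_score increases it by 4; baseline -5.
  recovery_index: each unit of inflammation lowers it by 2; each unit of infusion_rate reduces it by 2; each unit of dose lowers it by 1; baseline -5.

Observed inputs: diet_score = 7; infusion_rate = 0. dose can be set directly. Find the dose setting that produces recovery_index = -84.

dose = 11

Substituting into the inflammation equation gives inflammation = dose + 23.
So recovery_index = -3*dose - 51.
Solve -3*dose - 51 = -84: dose = (-84 + 51) / -3 = 11.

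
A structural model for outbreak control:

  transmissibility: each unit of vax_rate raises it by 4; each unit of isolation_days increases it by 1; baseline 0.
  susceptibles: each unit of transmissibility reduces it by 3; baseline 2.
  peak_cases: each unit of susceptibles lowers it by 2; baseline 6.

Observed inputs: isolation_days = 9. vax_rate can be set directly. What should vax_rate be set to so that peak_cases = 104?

Substituting into the transmissibility equation gives transmissibility = 4*vax_rate + 9.
This gives susceptibles = -12*vax_rate - 25.
So peak_cases = 24*vax_rate + 56.
Solve 24*vax_rate + 56 = 104: vax_rate = (104 - 56) / 24 = 2.

vax_rate = 2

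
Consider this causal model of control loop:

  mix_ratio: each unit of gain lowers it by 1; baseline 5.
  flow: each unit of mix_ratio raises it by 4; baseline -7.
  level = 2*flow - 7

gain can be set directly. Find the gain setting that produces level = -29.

gain = 6

Substituting into the flow equation gives flow = -4*gain + 13.
Substituting into the level equation gives level = -8*gain + 19.
Solve -8*gain + 19 = -29: gain = (-29 - 19) / -8 = 6.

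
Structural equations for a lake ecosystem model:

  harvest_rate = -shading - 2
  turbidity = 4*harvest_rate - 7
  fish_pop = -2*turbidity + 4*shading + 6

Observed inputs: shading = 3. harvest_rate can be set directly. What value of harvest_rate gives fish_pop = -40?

Intervening on harvest_rate fixes its value directly, overriding its dependence on shading.
Substituting into the fish_pop equation gives fish_pop = -8*harvest_rate + 32.
Solve -8*harvest_rate + 32 = -40: harvest_rate = (-40 - 32) / -8 = 9.

harvest_rate = 9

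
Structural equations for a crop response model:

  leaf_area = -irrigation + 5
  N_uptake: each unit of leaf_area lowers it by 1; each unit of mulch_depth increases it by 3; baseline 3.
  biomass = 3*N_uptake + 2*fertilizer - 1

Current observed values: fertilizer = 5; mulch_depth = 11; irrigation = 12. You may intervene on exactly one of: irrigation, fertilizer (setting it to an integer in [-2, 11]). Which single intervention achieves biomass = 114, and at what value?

set irrigation = 4

Intervening on irrigation: with other inputs at their observed values, biomass = 3*irrigation + 102. Solving for 114 gives irrigation = 4, within [-2, 11].
Intervening on fertilizer: biomass = 2*fertilizer + 128. Reaching 114 requires fertilizer = -7, outside [-2, 11].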